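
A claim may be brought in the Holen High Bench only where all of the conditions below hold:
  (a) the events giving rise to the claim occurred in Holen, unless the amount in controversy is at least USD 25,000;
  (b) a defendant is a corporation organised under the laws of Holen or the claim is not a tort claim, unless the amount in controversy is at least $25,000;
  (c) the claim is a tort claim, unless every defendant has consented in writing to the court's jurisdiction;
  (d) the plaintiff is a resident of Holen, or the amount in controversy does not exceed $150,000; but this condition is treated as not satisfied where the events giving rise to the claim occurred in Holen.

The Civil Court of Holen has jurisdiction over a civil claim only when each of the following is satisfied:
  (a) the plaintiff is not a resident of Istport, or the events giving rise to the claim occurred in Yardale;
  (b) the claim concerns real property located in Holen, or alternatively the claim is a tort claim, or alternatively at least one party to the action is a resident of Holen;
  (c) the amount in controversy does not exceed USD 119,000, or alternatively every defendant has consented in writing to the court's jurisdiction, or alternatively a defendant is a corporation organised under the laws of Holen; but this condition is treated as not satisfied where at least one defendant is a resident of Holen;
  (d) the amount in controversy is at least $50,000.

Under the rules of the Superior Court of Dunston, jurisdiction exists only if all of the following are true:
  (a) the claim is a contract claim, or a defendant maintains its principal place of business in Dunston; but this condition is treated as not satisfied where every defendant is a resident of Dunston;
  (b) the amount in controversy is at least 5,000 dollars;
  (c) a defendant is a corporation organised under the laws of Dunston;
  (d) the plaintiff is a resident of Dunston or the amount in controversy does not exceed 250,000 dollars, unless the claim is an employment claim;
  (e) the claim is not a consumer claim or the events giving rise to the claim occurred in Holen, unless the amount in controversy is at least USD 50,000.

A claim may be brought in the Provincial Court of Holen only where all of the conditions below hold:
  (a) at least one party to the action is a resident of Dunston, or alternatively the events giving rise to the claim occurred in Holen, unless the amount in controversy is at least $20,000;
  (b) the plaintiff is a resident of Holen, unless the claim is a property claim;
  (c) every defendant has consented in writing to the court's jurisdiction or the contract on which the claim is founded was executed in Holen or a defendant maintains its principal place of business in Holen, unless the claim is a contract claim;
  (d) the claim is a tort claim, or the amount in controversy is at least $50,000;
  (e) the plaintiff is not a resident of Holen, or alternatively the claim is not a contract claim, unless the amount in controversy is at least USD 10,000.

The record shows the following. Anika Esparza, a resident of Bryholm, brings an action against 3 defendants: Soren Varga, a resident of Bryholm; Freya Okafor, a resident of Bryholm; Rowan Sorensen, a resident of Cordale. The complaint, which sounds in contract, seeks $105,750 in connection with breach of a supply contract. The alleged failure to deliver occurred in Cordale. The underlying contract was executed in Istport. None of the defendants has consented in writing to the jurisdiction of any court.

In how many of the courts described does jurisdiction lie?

0

The Holen High Bench:
  (a) The operative events occurred in Cordale, not Holen. However, the amount in controversy is USD 105,750, which meets the 25,000 dollars floor, so the 'unless' proviso supplies this condition. Satisfied.
  (b) The claim is a contract claim, not a tort claim, which satisfies one of the alternatives. Met.
  (c) The claim is a contract claim, not a tort claim. And no such written consent has been filed, so the proviso does not save it. Condition not met.
  (d) The amount in controversy is 105,750 dollars, within the $150,000 ceiling, so one alternative holds. The exception is not triggered, since the operative events occurred in Cordale, not Holen. Met.
  → The court lacks jurisdiction.
The Civil Court of Holen:
  (a) The plaintiff resides in Bryholm, which is not Istport, so one alternative holds. Met.
  (b) The claim does not concern real property; the claim is a contract claim, not a tort claim; no party resides in Holen — none of the alternatives is met. Not satisfied.
  (c) The amount in controversy is 105,750 dollars, within the USD 119,000 ceiling, so one alternative holds. The exception is not triggered, since no defendant resides in Holen (they reside in Bryholm, Bryholm, Cordale). Met.
  (d) The amount in controversy is $105,750, which meets the 50,000 dollars floor. Condition met.
  → At least one condition fails; no jurisdiction.
The Superior Court of Dunston:
  (a) The claim is a contract claim, so one alternative holds. The exception is not triggered, since the defendants reside as follows — Soren Varga in Bryholm, Freya Okafor in Bryholm, Rowan Sorensen in Cordale — not all in Dunston. Met.
  (b) The amount in controversy is $105,750, which meets the $5,000 floor. Condition met.
  (c) No defendant is a corporation. Not met.
  (d) The amount in controversy is USD 105,750, within the $250,000 ceiling — that alternative is enough. Met.
  (e) The claim is a contract claim, not a consumer claim, so one alternative holds. Condition met.
  → At least one condition fails; no jurisdiction.
The Provincial Court of Holen:
  (a) No party resides in Dunston; the operative events occurred in Cordale, not Holen — none of the alternatives is met. However, the amount in controversy is 105,750 dollars, which meets the $20,000 floor, so the 'unless' proviso supplies this condition. Satisfied.
  (b) The plaintiff resides in Bryholm, not Holen. Nor does the 'unless' clause help: the claim is a contract claim, not a property claim. Condition not met.
  (c) No such written consent has been filed; the contract was executed in Istport, not Holen; no defendant is a corporation — none of the alternatives is met. The proviso rescues it, though: the claim is a contract claim. Condition met.
  (d) The amount in controversy is $105,750, which meets the $50,000 floor — that alternative is enough. Met.
  (e) The plaintiff resides in Bryholm, which is not Holen, so this disjunct is met. Satisfied.
  → At least one condition fails; no jurisdiction.
No court satisfies all of its conditions.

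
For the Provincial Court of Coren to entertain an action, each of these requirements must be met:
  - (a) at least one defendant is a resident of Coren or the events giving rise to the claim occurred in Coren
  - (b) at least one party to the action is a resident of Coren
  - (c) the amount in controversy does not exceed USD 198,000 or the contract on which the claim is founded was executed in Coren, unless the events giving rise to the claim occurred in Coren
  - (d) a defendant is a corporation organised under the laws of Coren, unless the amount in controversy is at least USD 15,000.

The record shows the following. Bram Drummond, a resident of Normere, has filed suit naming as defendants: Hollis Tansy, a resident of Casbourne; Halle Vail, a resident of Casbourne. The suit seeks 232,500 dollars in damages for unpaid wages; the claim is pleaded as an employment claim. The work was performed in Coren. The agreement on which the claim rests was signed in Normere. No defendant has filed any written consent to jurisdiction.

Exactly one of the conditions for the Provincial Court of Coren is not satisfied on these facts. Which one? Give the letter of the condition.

The Provincial Court of Coren:
  (a) The operative events occurred in Coren, so one alternative holds. Met.
  (b) No party resides in Coren. Not met.
  (c) The amount in controversy is 232,500 dollars, above the 198,000 dollars ceiling; the contract was executed in Normere, not Coren — no alternative holds. However, the operative events occurred in Coren, so the 'unless' proviso supplies this condition. Condition met.
  (d) No defendant is a corporation. The proviso rescues it, though: the amount in controversy is 232,500 dollars, which meets the 15,000 dollars floor. Condition met.
Only condition (b) fails.

(b)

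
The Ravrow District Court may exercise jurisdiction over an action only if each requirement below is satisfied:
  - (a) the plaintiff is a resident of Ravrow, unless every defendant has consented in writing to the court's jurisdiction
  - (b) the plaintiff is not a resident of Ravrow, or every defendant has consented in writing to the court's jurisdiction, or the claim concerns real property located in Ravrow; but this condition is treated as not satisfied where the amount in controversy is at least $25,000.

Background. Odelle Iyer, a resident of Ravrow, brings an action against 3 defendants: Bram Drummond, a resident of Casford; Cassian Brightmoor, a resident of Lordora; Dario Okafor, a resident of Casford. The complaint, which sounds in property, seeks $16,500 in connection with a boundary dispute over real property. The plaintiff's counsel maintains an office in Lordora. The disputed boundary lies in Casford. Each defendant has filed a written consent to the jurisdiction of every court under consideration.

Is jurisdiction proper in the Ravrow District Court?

The Ravrow District Court:
  (a) The plaintiff resides in Ravrow. Met.
  (b) Every defendant has filed written consent, which satisfies one of the alternatives. The carve-out does not apply: the amount in controversy is $16,500, below the $25,000 floor. Met.
  → The court has jurisdiction.

Yes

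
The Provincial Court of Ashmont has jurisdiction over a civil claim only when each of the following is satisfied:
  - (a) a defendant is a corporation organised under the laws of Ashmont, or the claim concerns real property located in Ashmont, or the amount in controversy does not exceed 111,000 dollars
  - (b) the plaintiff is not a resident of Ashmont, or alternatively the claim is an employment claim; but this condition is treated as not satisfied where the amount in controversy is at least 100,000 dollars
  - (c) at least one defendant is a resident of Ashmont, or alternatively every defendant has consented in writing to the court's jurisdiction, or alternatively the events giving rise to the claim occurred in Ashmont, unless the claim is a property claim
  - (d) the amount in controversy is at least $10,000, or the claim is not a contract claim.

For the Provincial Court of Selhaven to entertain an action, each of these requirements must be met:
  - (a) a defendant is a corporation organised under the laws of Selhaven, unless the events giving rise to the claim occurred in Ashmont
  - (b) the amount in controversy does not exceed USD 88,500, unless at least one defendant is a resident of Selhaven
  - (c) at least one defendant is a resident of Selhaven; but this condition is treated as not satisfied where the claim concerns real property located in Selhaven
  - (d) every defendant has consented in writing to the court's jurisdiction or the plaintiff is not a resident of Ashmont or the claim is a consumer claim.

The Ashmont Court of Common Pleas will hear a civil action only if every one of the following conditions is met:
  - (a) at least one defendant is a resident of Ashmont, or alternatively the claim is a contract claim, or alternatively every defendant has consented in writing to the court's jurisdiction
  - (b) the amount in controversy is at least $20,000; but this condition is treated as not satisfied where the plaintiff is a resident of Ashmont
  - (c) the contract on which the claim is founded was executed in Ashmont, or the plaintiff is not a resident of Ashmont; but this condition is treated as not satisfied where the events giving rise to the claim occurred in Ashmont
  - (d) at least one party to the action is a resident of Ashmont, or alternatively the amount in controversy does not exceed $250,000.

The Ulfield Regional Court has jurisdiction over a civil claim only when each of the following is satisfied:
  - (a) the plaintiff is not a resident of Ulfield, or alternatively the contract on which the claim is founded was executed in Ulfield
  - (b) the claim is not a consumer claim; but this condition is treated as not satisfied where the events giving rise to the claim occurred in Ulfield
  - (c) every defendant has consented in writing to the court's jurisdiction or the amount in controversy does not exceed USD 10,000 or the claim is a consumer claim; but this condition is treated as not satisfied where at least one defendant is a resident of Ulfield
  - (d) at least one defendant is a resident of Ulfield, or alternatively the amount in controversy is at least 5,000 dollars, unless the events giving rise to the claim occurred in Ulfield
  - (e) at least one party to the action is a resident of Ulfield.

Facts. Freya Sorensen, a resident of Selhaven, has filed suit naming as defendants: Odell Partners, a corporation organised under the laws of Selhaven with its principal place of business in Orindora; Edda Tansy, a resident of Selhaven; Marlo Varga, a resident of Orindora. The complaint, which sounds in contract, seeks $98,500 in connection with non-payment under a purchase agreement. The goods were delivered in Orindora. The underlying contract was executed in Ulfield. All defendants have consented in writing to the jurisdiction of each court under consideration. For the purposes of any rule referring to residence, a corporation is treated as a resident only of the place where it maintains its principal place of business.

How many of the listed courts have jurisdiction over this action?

The Provincial Court of Ashmont:
  (a) The amount in controversy is $98,500, within the 111,000 dollars ceiling, so one alternative holds. Met.
  (b) The plaintiff resides in Selhaven, which is not Ashmont, so one alternative holds. The carve-out does not apply: the amount in controversy is $98,500, below the 100,000 dollars floor. Met.
  (c) Every defendant has filed written consent, which satisfies one of the alternatives. Condition met.
  (d) The amount in controversy is 98,500 dollars, which meets the 10,000 dollars floor, which satisfies one of the alternatives. Condition met.
  → Every requirement is satisfied — jurisdiction.
The Provincial Court of Selhaven:
  (a) Odell Partners is organised under the laws of Selhaven. Condition met.
  (b) The amount in controversy is 98,500 dollars, above the 88,500 dollars ceiling. But Edda Tansy resides in Selhaven, and the 'unless' clause therefore excuses the requirement. Satisfied.
  (c) Edda Tansy resides in Selhaven. And the carve-out is inapplicable — the claim does not concern real property. Satisfied.
  (d) Every defendant has filed written consent, which satisfies one of the alternatives. Condition met.
  → The court has jurisdiction.
The Ashmont Court of Common Pleas:
  (a) The claim is a contract claim, which satisfies one of the alternatives. Condition met.
  (b) The amount in controversy is 98,500 dollars, which meets the $20,000 floor. The carve-out does not apply: the plaintiff resides in Selhaven, not Ashmont. Satisfied.
  (c) The plaintiff resides in Selhaven, which is not Ashmont — that alternative is enough. And the carve-out is inapplicable — the operative events occurred in Orindora, not Ashmont. Satisfied.
  (d) The amount in controversy is 98,500 dollars, within the 250,000 dollars ceiling — that alternative is enough. Condition met.
  → The court has jurisdiction.
The Ulfield Regional Court:
  (a) The plaintiff resides in Selhaven, which is not Ulfield, so this disjunct is met. Met.
  (b) The claim is a contract claim, not a consumer claim. The carve-out does not apply: the operative events occurred in Orindora, not Ulfield. Satisfied.
  (c) Every defendant has filed written consent, so this disjunct is met. The exception is not triggered, since no defendant resides in Ulfield (they reside in Orindora, Selhaven, Orindora). Met.
  (d) The amount in controversy is $98,500, which meets the USD 5,000 floor — that alternative is enough. Satisfied.
  (e) No party resides in Ulfield. Fails.
  → Not every requirement is met — no jurisdiction.
Courts with jurisdiction: the Provincial Court of Ashmont, the Provincial Court of Selhaven, the Ashmont Court of Common Pleas — 3 in total.

3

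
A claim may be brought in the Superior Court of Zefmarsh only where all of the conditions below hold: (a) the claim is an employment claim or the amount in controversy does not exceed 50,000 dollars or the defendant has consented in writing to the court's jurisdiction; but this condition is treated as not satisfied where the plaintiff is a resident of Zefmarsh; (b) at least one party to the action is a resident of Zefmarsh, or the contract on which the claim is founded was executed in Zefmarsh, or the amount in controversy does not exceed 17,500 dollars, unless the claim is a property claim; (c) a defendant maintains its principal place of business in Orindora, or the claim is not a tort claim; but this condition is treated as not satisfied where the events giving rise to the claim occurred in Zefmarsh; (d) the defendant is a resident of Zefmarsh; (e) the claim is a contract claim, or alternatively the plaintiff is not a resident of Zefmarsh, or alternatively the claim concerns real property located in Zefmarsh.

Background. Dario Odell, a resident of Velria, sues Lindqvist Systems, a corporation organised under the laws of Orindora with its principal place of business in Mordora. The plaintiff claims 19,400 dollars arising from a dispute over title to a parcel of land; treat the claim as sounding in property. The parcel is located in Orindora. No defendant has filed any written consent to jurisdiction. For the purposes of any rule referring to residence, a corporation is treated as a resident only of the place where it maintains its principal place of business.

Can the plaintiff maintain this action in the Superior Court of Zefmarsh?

The Superior Court of Zefmarsh:
  (a) The amount in controversy is $19,400, within the USD 50,000 ceiling, so one alternative holds. The exception is not triggered, since the plaintiff resides in Velria, not Zefmarsh. Met.
  (b) No party resides in Zefmarsh; no contract (and hence no place of execution) is alleged; the amount in controversy is USD 19,400, above the $17,500 ceiling — no alternative holds. However, the claim is a property claim, so the 'unless' proviso supplies this condition. Condition met.
  (c) The claim is a property claim, not a tort claim, so one alternative holds. And the carve-out is inapplicable — the operative events occurred in Orindora, not Zefmarsh. Satisfied.
  (d) The defendant resides in Mordora, not Zefmarsh. Fails.
  (e) The plaintiff resides in Velria, which is not Zefmarsh, so one alternative holds. Met.
  → At least one condition fails; no jurisdiction.

No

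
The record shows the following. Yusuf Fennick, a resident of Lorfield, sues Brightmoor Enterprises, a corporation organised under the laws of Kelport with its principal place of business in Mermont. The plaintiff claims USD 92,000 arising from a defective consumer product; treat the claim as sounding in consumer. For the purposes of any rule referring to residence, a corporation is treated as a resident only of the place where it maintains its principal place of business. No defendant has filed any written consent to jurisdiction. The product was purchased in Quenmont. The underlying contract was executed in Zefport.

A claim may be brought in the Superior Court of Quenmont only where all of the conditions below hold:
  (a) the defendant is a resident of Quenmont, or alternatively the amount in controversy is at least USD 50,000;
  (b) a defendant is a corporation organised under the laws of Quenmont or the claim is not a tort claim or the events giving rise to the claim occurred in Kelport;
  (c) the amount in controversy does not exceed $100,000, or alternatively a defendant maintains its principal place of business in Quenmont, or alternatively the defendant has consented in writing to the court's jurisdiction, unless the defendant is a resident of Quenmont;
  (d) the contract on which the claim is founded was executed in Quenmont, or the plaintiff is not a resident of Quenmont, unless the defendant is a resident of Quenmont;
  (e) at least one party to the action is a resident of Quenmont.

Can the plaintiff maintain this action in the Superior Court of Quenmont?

The Superior Court of Quenmont:
  (a) The amount in controversy is 92,000 dollars, which meets the 50,000 dollars floor, which satisfies one of the alternatives. Satisfied.
  (b) The claim is a consumer claim, not a tort claim — that alternative is enough. Satisfied.
  (c) The amount in controversy is USD 92,000, within the USD 100,000 ceiling — that alternative is enough. Satisfied.
  (d) The plaintiff resides in Lorfield, which is not Quenmont, so this disjunct is met. Met.
  (e) No party resides in Quenmont. Not satisfied.
  → The court lacks jurisdiction.

No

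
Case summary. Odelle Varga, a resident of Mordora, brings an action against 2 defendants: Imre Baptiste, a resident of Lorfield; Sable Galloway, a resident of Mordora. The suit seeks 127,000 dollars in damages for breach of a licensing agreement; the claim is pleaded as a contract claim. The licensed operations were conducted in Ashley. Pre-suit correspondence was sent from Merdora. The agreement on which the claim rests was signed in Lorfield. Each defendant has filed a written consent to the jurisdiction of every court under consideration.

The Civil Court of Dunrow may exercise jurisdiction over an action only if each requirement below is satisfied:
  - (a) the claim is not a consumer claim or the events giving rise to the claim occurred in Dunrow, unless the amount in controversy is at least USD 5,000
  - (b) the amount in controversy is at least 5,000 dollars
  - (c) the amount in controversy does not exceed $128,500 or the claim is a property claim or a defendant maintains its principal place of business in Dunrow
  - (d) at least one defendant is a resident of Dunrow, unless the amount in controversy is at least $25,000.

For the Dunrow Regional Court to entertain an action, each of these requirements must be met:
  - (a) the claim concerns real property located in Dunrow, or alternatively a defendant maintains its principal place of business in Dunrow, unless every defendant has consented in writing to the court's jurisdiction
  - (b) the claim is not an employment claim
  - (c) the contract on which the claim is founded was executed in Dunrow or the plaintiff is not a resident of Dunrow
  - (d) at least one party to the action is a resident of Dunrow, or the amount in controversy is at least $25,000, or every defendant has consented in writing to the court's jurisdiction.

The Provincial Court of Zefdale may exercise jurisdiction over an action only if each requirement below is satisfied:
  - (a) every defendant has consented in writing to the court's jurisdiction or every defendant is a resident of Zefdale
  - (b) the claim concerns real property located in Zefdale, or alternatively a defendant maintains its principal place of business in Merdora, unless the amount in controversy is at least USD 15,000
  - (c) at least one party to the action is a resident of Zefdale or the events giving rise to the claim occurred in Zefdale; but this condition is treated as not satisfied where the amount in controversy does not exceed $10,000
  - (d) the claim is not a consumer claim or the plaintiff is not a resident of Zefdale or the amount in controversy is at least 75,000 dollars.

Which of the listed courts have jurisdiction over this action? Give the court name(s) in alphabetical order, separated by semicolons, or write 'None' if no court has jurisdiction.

the Civil Court of Dunrow; the Dunrow Regional Court

The Civil Court of Dunrow:
  (a) The claim is a contract claim, not a consumer claim, so one alternative holds. Satisfied.
  (b) The amount in controversy is $127,000, which meets the 5,000 dollars floor. Satisfied.
  (c) The amount in controversy is $127,000, within the $128,500 ceiling, which satisfies one of the alternatives. Met.
  (d) No defendant resides in Dunrow (they reside in Lorfield, Mordora). The proviso rescues it, though: the amount in controversy is $127,000, which meets the USD 25,000 floor. Condition met.
  → All conditions met; jurisdiction exists.
The Dunrow Regional Court:
  (a) The claim does not concern real property; no defendant is a corporation — no alternative holds. The proviso rescues it, though: every defendant has filed written consent. Met.
  (b) The claim is a contract claim, not an employment claim. Met.
  (c) The plaintiff resides in Mordora, which is not Dunrow, so this disjunct is met. Met.
  (d) The amount in controversy is 127,000 dollars, which meets the $25,000 floor, which satisfies one of the alternatives. Condition met.
  → Jurisdiction lies.
The Provincial Court of Zefdale:
  (a) Every defendant has filed written consent, so this disjunct is met. Condition met.
  (b) The claim does not concern real property; no defendant is a corporation — every alternative fails. The proviso rescues it, though: the amount in controversy is USD 127,000, which meets the USD 15,000 floor. Condition met.
  (c) No party resides in Zefdale; the operative events occurred in Ashley, not Zefdale — none of the alternatives is met. Not satisfied.
  (d) The claim is a contract claim, not a consumer claim — that alternative is enough. Met.
  → No jurisdiction.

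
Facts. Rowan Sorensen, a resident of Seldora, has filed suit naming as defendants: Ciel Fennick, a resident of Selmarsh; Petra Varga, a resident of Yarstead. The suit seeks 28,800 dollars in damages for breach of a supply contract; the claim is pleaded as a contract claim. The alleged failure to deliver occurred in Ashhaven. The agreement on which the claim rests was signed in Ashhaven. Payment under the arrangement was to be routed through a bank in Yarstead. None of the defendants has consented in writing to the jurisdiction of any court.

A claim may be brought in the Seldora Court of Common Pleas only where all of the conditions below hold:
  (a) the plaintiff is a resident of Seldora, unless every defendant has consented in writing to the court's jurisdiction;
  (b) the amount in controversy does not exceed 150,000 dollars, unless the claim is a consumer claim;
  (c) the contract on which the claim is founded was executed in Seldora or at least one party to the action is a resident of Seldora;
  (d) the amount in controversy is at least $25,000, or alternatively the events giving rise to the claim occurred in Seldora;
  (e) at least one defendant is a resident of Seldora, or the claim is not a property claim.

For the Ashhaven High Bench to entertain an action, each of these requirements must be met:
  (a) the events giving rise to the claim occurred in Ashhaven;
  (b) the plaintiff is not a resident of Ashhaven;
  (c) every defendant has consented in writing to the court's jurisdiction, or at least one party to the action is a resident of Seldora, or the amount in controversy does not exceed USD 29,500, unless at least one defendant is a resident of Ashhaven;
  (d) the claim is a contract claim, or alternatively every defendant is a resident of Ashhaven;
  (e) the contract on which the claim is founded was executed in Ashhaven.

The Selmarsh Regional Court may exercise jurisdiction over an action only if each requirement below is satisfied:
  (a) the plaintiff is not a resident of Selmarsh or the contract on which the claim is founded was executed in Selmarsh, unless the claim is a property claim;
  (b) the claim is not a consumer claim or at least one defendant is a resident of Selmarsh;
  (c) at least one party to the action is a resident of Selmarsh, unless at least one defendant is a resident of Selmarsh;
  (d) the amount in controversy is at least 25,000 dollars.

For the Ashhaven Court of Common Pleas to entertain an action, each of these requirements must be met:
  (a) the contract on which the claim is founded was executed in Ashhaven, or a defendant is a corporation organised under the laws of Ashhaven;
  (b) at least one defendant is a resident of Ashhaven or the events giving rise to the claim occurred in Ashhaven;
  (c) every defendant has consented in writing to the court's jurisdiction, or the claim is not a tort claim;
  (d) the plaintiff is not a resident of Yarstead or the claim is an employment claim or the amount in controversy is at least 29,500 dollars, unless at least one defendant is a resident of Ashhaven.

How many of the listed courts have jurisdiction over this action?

4

The Seldora Court of Common Pleas:
  (a) The plaintiff resides in Seldora. Condition met.
  (b) The amount in controversy is $28,800, within the $150,000 ceiling. Condition met.
  (c) Rowan Sorensen resides in Seldora, so this disjunct is met. Condition met.
  (d) The amount in controversy is 28,800 dollars, which meets the 25,000 dollars floor, so one alternative holds. Condition met.
  (e) The claim is a contract claim, not a property claim, so one alternative holds. Satisfied.
  → Jurisdiction lies.
The Ashhaven High Bench:
  (a) The operative events occurred in Ashhaven. Met.
  (b) The plaintiff resides in Seldora, which is not Ashhaven. Satisfied.
  (c) Rowan Sorensen resides in Seldora, so this disjunct is met. Satisfied.
  (d) The claim is a contract claim — that alternative is enough. Condition met.
  (e) The contract was executed in Ashhaven. Condition met.
  → The court has jurisdiction.
The Selmarsh Regional Court:
  (a) The plaintiff resides in Seldora, which is not Selmarsh, which satisfies one of the alternatives. Met.
  (b) The claim is a contract claim, not a consumer claim, so one alternative holds. Satisfied.
  (c) Ciel Fennick resides in Selmarsh. Satisfied.
  (d) The amount in controversy is $28,800, which meets the $25,000 floor. Condition met.
  → Every requirement is satisfied — jurisdiction.
The Ashhaven Court of Common Pleas:
  (a) The contract was executed in Ashhaven, which satisfies one of the alternatives. Condition met.
  (b) The operative events occurred in Ashhaven, which satisfies one of the alternatives. Satisfied.
  (c) The claim is a contract claim, not a tort claim — that alternative is enough. Met.
  (d) The plaintiff resides in Seldora, which is not Yarstead, which satisfies one of the alternatives. Condition met.
  → Every requirement is satisfied — jurisdiction.
Courts with jurisdiction: the Seldora Court of Common Pleas, the Ashhaven High Bench, the Selmarsh Regional Court, the Ashhaven Court of Common Pleas — 4 in total.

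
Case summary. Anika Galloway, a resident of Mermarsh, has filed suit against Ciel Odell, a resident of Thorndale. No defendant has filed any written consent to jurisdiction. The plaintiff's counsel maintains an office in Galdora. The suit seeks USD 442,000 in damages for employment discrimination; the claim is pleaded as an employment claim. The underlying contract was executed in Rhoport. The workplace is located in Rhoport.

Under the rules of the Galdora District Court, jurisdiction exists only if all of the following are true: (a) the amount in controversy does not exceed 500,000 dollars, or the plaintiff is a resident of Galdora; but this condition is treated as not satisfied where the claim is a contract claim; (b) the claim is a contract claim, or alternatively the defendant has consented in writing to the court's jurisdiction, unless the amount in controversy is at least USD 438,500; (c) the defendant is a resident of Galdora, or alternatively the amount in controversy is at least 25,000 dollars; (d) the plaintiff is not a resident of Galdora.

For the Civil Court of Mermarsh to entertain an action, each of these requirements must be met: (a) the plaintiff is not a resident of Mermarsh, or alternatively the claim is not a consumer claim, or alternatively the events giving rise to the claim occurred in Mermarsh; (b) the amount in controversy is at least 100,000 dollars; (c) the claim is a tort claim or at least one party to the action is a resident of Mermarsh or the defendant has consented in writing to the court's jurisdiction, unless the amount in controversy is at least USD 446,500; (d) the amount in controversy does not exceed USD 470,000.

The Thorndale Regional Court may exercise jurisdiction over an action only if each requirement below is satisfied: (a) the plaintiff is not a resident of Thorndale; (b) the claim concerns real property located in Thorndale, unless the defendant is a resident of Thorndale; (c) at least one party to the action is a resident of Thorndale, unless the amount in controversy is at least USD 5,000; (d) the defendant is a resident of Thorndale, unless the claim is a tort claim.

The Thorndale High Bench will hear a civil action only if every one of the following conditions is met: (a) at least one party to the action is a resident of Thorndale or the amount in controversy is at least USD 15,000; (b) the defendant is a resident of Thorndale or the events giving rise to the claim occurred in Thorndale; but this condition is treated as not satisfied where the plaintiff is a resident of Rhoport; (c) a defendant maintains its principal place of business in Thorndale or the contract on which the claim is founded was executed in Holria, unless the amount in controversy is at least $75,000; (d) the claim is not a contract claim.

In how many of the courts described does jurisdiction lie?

The Galdora District Court:
  (a) The amount in controversy is 442,000 dollars, within the $500,000 ceiling, so this disjunct is met. And the carve-out is inapplicable — the claim is an employment claim, not a contract claim. Met.
  (b) The claim is an employment claim, not a contract claim; no such written consent has been filed — none of the alternatives is met. The proviso rescues it, though: the amount in controversy is 442,000 dollars, which meets the USD 438,500 floor. Met.
  (c) The amount in controversy is USD 442,000, which meets the 25,000 dollars floor, so this disjunct is met. Met.
  (d) The plaintiff resides in Mermarsh, which is not Galdora. Condition met.
  → Every requirement is satisfied — jurisdiction.
The Civil Court of Mermarsh:
  (a) The claim is an employment claim, not a consumer claim, so one alternative holds. Met.
  (b) The amount in controversy is 442,000 dollars, which meets the USD 100,000 floor. Met.
  (c) Anika Galloway resides in Mermarsh, so this disjunct is met. Condition met.
  (d) The amount in controversy is USD 442,000, within the 470,000 dollars ceiling. Condition met.
  → All conditions met; jurisdiction exists.
The Thorndale Regional Court:
  (a) The plaintiff resides in Mermarsh, which is not Thorndale. Met.
  (b) The claim does not concern real property. But the defendant resides in Thorndale, and the 'unless' clause therefore excuses the requirement. Met.
  (c) Ciel Odell resides in Thorndale. Condition met.
  (d) The defendant resides in Thorndale. Satisfied.
  → The court has jurisdiction.
The Thorndale High Bench:
  (a) Ciel Odell resides in Thorndale, which satisfies one of the alternatives. Satisfied.
  (b) The defendant resides in Thorndale, so one alternative holds. The carve-out does not apply: the plaintiff resides in Mermarsh, not Rhoport. Condition met.
  (c) No defendant is a corporation; the contract was executed in Rhoport, not Holria — every alternative fails. But the amount in controversy is $442,000, which meets the USD 75,000 floor, and the 'unless' clause therefore excuses the requirement. Condition met.
  (d) The claim is an employment claim, not a contract claim. Condition met.
  → All conditions met; jurisdiction exists.
Courts with jurisdiction: the Galdora District Court, the Civil Court of Mermarsh, the Thorndale Regional Court, the Thorndale High Bench — 4 in total.

4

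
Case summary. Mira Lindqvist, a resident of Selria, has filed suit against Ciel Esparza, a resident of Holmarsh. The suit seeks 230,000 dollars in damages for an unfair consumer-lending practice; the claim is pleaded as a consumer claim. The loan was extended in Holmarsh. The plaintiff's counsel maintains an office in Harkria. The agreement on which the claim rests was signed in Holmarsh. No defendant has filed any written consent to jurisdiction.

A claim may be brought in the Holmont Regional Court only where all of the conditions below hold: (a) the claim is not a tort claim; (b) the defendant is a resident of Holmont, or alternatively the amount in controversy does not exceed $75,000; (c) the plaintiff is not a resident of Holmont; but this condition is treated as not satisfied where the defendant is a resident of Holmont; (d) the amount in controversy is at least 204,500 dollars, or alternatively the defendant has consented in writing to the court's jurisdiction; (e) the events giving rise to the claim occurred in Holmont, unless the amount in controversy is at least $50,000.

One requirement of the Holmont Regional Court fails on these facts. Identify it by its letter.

The Holmont Regional Court:
  (a) The claim is a consumer claim, not a tort claim. Satisfied.
  (b) The defendant resides in Holmarsh, not Holmont; the amount in controversy is $230,000, above the 75,000 dollars ceiling — no alternative holds. Not met.
  (c) The plaintiff resides in Selria, which is not Holmont. The exception is not triggered, since the defendant resides in Holmarsh, not Holmont. Satisfied.
  (d) The amount in controversy is 230,000 dollars, which meets the 204,500 dollars floor — that alternative is enough. Met.
  (e) The operative events occurred in Holmarsh, not Holmont. However, the amount in controversy is $230,000, which meets the $50,000 floor, so the 'unless' proviso supplies this condition. Met.
Only condition (b) fails.

(b)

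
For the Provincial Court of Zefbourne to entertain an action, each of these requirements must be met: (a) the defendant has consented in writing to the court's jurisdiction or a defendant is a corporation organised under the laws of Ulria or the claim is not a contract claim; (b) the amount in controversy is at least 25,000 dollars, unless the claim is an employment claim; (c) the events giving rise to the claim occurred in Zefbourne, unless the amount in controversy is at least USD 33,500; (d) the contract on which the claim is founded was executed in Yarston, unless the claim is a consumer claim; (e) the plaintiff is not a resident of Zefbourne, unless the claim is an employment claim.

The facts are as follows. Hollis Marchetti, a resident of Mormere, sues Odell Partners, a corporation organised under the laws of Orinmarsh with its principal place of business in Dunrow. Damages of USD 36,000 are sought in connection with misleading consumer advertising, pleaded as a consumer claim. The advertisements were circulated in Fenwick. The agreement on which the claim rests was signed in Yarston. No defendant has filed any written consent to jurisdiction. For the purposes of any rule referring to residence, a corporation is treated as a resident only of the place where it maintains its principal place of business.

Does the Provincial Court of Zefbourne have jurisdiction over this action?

The Provincial Court of Zefbourne:
  (a) The claim is a consumer claim, not a contract claim, which satisfies one of the alternatives. Met.
  (b) The amount in controversy is 36,000 dollars, which meets the 25,000 dollars floor. Met.
  (c) The operative events occurred in Fenwick, not Zefbourne. However, the amount in controversy is $36,000, which meets the USD 33,500 floor, so the 'unless' proviso supplies this condition. Met.
  (d) The contract was executed in Yarston. Satisfied.
  (e) The plaintiff resides in Mormere, which is not Zefbourne. Met.
  → Every requirement is satisfied — jurisdiction.

Yes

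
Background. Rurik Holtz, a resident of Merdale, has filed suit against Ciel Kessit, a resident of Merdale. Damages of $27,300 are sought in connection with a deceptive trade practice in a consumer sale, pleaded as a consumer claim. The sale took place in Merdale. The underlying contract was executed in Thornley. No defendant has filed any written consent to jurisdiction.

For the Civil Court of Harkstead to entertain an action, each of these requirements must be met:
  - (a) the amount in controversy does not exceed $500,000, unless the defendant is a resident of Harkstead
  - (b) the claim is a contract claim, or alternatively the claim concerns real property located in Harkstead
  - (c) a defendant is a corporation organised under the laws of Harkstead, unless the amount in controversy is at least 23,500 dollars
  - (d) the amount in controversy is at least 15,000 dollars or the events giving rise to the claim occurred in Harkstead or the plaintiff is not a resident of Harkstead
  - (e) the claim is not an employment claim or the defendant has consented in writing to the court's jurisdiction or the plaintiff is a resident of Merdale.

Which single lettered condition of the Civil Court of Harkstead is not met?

The Civil Court of Harkstead:
  (a) The amount in controversy is $27,300, within the USD 500,000 ceiling. Condition met.
  (b) The claim is a consumer claim, not a contract claim; the claim does not concern real property — every alternative fails. Not satisfied.
  (c) No defendant is a corporation. However, the amount in controversy is 27,300 dollars, which meets the USD 23,500 floor, so the 'unless' proviso supplies this condition. Condition met.
  (d) The amount in controversy is $27,300, which meets the $15,000 floor, which satisfies one of the alternatives. Met.
  (e) The claim is a consumer claim, not an employment claim, so one alternative holds. Condition met.
Only condition (b) fails.

(b)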